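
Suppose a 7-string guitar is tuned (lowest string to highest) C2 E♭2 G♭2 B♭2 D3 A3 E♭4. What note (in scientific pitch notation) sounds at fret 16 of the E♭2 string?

The open E♭2 string plus 16 semitones: Eb–E–F–Gb–…–F–Gb–G.
The walk passes from B into C once, so the octave number goes from 2 to 3.

G3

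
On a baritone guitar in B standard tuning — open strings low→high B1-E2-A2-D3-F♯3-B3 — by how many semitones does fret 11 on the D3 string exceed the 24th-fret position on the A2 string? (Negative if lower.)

-8 semitones

D3 at fret 11 → C♯4 (MIDI 61); A2 at fret 24 → A4 (MIDI 69).
61 − 69 = -8, so the two pitches are 8 semitones apart.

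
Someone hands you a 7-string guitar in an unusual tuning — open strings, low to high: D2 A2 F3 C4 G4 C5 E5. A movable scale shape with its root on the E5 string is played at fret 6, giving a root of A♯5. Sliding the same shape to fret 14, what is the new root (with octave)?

Moving from fret 6 to fret 14 shifts the root by 8 semitones.
A♯5 up 8 semitones is F♯6.

F♯6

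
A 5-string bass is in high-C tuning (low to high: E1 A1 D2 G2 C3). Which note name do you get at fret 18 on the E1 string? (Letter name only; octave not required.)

A#

The open E1 string plus 18 semitones: E–F–F#–G–…–G#–A–A#.
(Equivalently spelled Bb.)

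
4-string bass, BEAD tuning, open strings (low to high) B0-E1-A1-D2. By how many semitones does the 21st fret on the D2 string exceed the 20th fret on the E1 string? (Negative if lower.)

D2 at fret 21 → B3 (MIDI 59); E1 at fret 20 → C3 (MIDI 48).
59 − 48 = 11, so the two pitches are 11 semitones apart.

11 semitones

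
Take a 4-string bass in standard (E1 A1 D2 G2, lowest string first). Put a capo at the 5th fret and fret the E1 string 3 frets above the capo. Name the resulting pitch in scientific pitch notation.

C2

The capo raises the open E1 by 5 semitones to A1; fretting 3 more gives E1 + 5 + 3 = E1 + 8 semitones = C2.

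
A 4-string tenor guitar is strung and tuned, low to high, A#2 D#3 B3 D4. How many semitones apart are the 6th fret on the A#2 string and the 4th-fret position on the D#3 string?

3 semitones

A#2 at fret 6 → E3 (MIDI 52); D#3 at fret 4 → G3 (MIDI 55).
52 − 55 = -3, so the two pitches are 3 semitones apart, with G3 the higher.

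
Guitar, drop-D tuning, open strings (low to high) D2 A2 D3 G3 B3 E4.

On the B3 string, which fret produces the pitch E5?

E5 is 17 semitones above the open B3 (B–C–C#–D–…–D–D#–E), so it sits at fret 17.

17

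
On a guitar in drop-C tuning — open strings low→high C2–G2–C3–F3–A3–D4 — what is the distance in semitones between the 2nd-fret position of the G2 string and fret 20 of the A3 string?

32 semitones

G2 at fret 2 → A2 (MIDI 45); A3 at fret 20 → F5 (MIDI 77).
45 − 77 = -32, so the two pitches are 32 semitones apart, with F5 the higher.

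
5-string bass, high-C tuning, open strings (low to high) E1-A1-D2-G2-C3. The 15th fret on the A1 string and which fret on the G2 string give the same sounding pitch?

Fret 15 on A1 is MIDI 33 + 15 = 48 (C3). On the G2 string (open MIDI 43), that pitch is 48 − 43 = fret 5.

5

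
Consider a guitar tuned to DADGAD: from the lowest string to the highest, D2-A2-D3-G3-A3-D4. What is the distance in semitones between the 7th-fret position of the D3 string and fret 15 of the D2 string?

4 semitones

D3 at fret 7 → A3 (MIDI 57); D2 at fret 15 → F3 (MIDI 53).
57 − 53 = 4, so the two pitches are 4 semitones apart, with A3 the higher.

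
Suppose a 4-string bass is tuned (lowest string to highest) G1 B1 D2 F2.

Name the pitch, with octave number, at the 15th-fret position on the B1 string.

The open B1 string plus 15 semitones: B–C–Db–D–…–C–Db–D.
The walk passes from B into C 2 times, so the octave number goes from 1 to 3.

D3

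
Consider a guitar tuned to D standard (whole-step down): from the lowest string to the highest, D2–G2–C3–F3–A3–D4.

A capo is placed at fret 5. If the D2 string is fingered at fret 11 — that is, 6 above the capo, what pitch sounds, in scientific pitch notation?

The capo raises the open D2 by 5 semitones to G2; fretting 6 more gives D2 + 5 + 6 = D2 + 11 semitones = C#3.
(Also written Db.)

C#3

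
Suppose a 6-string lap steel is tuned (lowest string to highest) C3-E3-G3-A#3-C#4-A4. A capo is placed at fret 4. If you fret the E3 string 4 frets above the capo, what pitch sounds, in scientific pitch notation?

C4

The capo raises the open E3 by 4 semitones to G#3; fretting 4 more gives E3 + 4 + 4 = E3 + 8 semitones = C4.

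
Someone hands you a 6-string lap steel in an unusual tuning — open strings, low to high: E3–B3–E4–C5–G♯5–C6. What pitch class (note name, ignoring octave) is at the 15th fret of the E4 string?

G

The open E4 string plus 15 semitones: E–F–F#–G–…–F–F#–G.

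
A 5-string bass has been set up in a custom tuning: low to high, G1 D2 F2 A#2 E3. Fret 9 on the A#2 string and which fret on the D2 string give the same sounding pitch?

17

Fret 9 on A#2 is MIDI 46 + 9 = 55 (G3). On the D2 string (open MIDI 38), that pitch is 55 − 38 = fret 17.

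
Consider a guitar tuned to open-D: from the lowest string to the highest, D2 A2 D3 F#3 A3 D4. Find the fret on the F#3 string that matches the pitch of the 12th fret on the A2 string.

3

A2 at fret 12 is A2 + 12 semitones = A3.
The open F#3 string is 9 semitones above the open A2, so the same pitch on the F#3 string lies at fret 12 − 9 = 3.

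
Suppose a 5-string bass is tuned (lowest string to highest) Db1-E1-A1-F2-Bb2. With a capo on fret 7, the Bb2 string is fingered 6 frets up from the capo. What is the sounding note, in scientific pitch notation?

The capo raises the open Bb2 by 7 semitones to F3; fretting 6 more gives Bb2 + 7 + 6 = Bb2 + 13 semitones = B3.

B3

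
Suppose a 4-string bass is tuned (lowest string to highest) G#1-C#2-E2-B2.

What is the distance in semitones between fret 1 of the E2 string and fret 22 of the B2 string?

28 semitones

E2 at fret 1 → F2 (MIDI 41); B2 at fret 22 → A4 (MIDI 69).
41 − 69 = -28, so the two pitches are 28 semitones apart, with A4 the higher.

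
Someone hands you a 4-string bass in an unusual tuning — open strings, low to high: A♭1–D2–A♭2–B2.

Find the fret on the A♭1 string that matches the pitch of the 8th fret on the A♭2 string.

20

A♭2 at fret 8 is A♭2 + 8 semitones = E3.
The open A♭1 string is 12 semitones below the open A♭2, so the same pitch on the A♭1 string lies at fret 8 + 12 = 20.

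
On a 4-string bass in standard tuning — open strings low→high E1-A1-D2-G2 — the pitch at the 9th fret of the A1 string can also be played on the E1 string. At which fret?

Fret 9 on A1 is MIDI 33 + 9 = 42 (F#2). On the E1 string (open MIDI 28), that pitch is 42 − 28 = fret 14.

14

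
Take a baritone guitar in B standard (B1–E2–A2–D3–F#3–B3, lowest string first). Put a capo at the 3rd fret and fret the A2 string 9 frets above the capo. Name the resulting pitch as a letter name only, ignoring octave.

The capo raises the open A2 by 3 semitones to C3; fretting 9 more gives A2 + 3 + 9 = A2 + 12 semitones, landing on A.

A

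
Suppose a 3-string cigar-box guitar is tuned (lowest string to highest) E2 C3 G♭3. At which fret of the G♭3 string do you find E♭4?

E♭4 is 9 semitones above the open G♭3 (Gb–G–Ab–A–Bb–B–C–Db–D–Eb), so it sits at fret 9.

9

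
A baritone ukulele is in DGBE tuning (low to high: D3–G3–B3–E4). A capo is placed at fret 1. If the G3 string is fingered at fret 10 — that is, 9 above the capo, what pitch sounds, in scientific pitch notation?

The capo raises the open G3 by 1 semitone to G#3; fretting 9 more gives G3 + 1 + 9 = G3 + 10 semitones = F4.

F4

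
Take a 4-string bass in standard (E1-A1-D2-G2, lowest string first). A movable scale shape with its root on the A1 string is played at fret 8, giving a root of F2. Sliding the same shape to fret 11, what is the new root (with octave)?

Moving from fret 8 to fret 11 shifts the root by 3 semitones.
F2 up 3 semitones is G#2.

G#2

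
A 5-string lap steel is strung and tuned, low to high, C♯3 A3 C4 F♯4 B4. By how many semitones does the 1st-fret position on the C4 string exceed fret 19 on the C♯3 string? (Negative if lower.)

C4 at fret 1 → C♯4 (MIDI 61); C♯3 at fret 19 → G♯4 (MIDI 68).
61 − 68 = -7, so the two pitches are 7 semitones apart.

-7 semitones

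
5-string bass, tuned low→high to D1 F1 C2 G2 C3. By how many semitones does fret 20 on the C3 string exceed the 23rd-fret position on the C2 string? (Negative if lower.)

9 semitones

C3 at fret 20 → G#4 (MIDI 68); C2 at fret 23 → B3 (MIDI 59).
68 − 59 = 9, so the two pitches are 9 semitones apart.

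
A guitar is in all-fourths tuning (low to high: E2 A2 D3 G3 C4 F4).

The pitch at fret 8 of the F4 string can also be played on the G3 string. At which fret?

18

F4 at fret 8 is F4 + 8 semitones = C#5.
The open G3 string is 10 semitones below the open F4, so the same pitch on the G3 string lies at fret 8 + 10 = 18.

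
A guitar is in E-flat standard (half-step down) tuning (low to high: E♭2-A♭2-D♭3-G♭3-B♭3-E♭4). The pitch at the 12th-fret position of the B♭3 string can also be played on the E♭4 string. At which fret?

7

B♭3 at fret 12 is B♭3 + 12 semitones = B♭4.
The open E♭4 string is 5 semitones above the open B♭3, so the same pitch on the E♭4 string lies at fret 12 − 5 = 7.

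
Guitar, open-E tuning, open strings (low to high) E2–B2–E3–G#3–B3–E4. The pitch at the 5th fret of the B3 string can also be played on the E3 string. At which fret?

Fret 5 on B3 is MIDI 59 + 5 = 64 (E4). On the E3 string (open MIDI 52), that pitch is 64 − 52 = fret 12.

12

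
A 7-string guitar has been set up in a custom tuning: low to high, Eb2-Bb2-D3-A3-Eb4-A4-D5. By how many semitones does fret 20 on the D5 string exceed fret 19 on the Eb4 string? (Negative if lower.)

12 semitones

D5 at fret 20 → Bb6 (MIDI 94); Eb4 at fret 19 → Bb5 (MIDI 82).
94 − 82 = 12, so the two pitches are 12 semitones apart.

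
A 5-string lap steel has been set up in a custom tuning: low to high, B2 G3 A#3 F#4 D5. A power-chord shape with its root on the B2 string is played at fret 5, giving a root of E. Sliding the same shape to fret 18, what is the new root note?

Moving from fret 5 to fret 18 shifts the root by 13 semitones.
E up 13 semitones is F.

F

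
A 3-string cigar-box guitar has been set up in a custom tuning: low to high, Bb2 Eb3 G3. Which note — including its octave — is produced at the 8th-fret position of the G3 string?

Eb4

Each fret is one semitone, so G3 + 8 = Eb4.
(Equivalently spelled D#4.)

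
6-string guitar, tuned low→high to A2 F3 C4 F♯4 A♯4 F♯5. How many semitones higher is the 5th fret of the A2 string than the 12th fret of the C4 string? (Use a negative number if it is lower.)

A2 at fret 5 → D3 (MIDI 50); C4 at fret 12 → C5 (MIDI 72).
50 − 72 = -22, so the two pitches are 22 semitones apart.

-22 semitones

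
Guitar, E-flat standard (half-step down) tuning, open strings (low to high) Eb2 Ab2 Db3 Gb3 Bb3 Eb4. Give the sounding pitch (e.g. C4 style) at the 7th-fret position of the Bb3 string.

F4

Each fret is one semitone, so Bb3 + 7 = F4.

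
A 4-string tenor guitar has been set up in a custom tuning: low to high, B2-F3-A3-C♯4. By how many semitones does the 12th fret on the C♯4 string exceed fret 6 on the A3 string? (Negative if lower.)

10 semitones

C♯4 at fret 12 → C♯5 (MIDI 73); A3 at fret 6 → D♯4 (MIDI 63).
73 − 63 = 10, so the two pitches are 10 semitones apart.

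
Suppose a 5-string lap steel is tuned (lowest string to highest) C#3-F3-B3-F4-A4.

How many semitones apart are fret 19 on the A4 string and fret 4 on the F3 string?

31 semitones

A4 at fret 19 → E6 (MIDI 88); F3 at fret 4 → A3 (MIDI 57).
88 − 57 = 31, so the two pitches are 31 semitones apart, with E6 the higher.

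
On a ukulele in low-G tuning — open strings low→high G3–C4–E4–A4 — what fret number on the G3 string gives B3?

4

B3 is 4 semitones above the open G3 (G–G#–A–A#–B), so it sits at fret 4.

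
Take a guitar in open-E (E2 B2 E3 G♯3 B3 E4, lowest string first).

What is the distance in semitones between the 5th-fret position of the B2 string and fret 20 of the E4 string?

32 semitones

B2 at fret 5 → E3 (MIDI 52); E4 at fret 20 → C6 (MIDI 84).
52 − 84 = -32, so the two pitches are 32 semitones apart, with C6 the higher.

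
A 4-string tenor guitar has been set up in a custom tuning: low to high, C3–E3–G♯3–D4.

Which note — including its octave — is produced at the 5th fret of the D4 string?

Each fret is one semitone, so D4 + 5 = G4.

G4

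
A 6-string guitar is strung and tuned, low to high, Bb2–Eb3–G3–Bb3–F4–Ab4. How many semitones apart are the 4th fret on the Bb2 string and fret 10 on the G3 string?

Bb2 at fret 4 → D3 (MIDI 50); G3 at fret 10 → F4 (MIDI 65).
50 − 65 = -15, so the two pitches are 15 semitones apart, with F4 the higher.

15 semitones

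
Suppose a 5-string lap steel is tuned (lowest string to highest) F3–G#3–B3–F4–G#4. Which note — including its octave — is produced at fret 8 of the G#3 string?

The open G#3 string plus 8 semitones: G#–A–A#–B–C–C#–D–D#–E.
The walk passes from B into C once, so the octave number goes from 3 to 4.

E4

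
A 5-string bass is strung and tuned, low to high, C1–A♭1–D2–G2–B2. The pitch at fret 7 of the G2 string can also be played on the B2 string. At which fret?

Fret 7 on G2 is MIDI 43 + 7 = 50 (D3). On the B2 string (open MIDI 47), that pitch is 50 − 47 = fret 3.

3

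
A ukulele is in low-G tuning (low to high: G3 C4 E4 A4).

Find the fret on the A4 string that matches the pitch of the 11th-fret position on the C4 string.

C4 at fret 11 is C4 + 11 semitones = B4.
The open A4 string is 9 semitones above the open C4, so the same pitch on the A4 string lies at fret 11 − 9 = 2.

2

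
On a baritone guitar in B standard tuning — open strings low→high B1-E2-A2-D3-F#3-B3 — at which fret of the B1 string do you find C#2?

C#2 is 2 semitones above the open B1 (B–C–C#), so it sits at fret 2.

2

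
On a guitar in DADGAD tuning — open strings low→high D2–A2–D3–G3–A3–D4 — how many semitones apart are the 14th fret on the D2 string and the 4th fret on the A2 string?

3 semitones

D2 at fret 14 → E3 (MIDI 52); A2 at fret 4 → C♯3 (MIDI 49).
52 − 49 = 3, so the two pitches are 3 semitones apart, with E3 the higher.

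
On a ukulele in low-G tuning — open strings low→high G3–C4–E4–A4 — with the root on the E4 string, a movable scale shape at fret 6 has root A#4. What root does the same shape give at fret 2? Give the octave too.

F#4

Moving from fret 6 to fret 2 shifts the root by -4 semitones.
A#4 down 4 semitones is F#4.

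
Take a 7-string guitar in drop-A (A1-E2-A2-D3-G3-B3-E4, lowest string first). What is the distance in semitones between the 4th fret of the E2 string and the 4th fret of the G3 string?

E2 at fret 4 → G♯2 (MIDI 44); G3 at fret 4 → B3 (MIDI 59).
44 − 59 = -15, so the two pitches are 15 semitones apart, with B3 the higher.

15 semitones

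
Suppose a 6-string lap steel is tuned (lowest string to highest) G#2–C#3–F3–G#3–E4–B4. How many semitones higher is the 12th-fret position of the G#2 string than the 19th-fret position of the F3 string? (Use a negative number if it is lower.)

-16 semitones

G#2 at fret 12 → G#3 (MIDI 56); F3 at fret 19 → C5 (MIDI 72).
56 − 72 = -16, so the two pitches are 16 semitones apart.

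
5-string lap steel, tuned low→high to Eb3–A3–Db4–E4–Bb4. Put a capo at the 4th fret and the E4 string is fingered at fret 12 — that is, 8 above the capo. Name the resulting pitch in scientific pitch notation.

E5

The capo raises the open E4 by 4 semitones to Ab4; fretting 8 more gives E4 + 4 + 8 = E4 + 12 semitones = E5.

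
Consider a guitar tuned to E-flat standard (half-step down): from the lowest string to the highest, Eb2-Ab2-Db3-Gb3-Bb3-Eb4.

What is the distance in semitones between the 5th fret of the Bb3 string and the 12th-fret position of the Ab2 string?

Bb3 at fret 5 → Eb4 (MIDI 63); Ab2 at fret 12 → Ab3 (MIDI 56).
63 − 56 = 7, so the two pitches are 7 semitones apart, with Eb4 the higher.

7 semitones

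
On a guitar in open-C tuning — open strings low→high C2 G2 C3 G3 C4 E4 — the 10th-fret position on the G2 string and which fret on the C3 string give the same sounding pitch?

G2 at fret 10 is G2 + 10 semitones = F3.
The open C3 string is 5 semitones above the open G2, so the same pitch on the C3 string lies at fret 10 − 5 = 5.

5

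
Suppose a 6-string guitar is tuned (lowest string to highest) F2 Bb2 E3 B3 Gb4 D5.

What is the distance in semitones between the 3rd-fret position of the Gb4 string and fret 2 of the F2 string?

Gb4 at fret 3 → A4 (MIDI 69); F2 at fret 2 → G2 (MIDI 43).
69 − 43 = 26, so the two pitches are 26 semitones apart, with A4 the higher.

26 semitones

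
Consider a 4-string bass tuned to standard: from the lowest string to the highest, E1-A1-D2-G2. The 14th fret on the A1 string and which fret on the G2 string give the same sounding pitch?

Fret 14 on A1 is MIDI 33 + 14 = 47 (B2). On the G2 string (open MIDI 43), that pitch is 47 − 43 = fret 4.

4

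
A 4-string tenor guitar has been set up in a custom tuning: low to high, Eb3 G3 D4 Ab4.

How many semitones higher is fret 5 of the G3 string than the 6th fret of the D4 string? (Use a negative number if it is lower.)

G3 at fret 5 → C4 (MIDI 60); D4 at fret 6 → Ab4 (MIDI 68).
60 − 68 = -8, so the two pitches are 8 semitones apart.

-8 semitones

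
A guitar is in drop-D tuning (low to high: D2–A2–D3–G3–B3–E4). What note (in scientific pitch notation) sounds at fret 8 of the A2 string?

F3

Each fret is one semitone, so A2 + 8 = F3.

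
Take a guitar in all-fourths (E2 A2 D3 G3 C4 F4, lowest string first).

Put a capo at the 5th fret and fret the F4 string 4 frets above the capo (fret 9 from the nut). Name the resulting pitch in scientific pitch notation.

The capo raises the open F4 by 5 semitones to A#4; fretting 4 more gives F4 + 5 + 4 = F4 + 9 semitones = D5.

D5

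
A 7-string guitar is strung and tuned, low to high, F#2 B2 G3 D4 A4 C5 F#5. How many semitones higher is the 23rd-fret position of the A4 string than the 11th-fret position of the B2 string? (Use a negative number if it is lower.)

34 semitones

A4 at fret 23 → G#6 (MIDI 92); B2 at fret 11 → A#3 (MIDI 58).
92 − 58 = 34, so the two pitches are 34 semitones apart.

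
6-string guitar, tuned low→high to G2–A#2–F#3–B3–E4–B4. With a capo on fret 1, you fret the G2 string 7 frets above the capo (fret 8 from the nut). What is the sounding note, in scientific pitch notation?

The capo raises the open G2 by 1 semitone to G#2; fretting 7 more gives G2 + 1 + 7 = G2 + 8 semitones = D#3.
(Also written Eb.)

D#3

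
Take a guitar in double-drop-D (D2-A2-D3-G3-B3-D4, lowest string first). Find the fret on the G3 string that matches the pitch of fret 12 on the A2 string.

Fret 12 on A2 is MIDI 45 + 12 = 57 (A3). On the G3 string (open MIDI 55), that pitch is 57 − 55 = fret 2.

2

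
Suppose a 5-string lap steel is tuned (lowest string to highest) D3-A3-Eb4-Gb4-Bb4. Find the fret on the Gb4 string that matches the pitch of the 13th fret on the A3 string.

A3 at fret 13 is A3 + 13 semitones = Bb4.
The open Gb4 string is 9 semitones above the open A3, so the same pitch on the Gb4 string lies at fret 13 − 9 = 4.

4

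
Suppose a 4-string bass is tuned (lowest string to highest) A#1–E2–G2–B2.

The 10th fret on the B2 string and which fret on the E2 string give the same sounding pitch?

B2 at fret 10 is B2 + 10 semitones = A3.
The open E2 string is 7 semitones below the open B2, so the same pitch on the E2 string lies at fret 10 + 7 = 17.

17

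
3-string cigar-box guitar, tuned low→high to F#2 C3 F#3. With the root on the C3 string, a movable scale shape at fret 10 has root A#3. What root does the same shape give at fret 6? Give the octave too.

Moving from fret 10 to fret 6 shifts the root by -4 semitones.
A#3 down 4 semitones is F#3.

F#3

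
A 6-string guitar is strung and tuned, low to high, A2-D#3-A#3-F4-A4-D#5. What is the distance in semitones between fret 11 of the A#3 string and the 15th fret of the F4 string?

11 semitones

A#3 at fret 11 → A4 (MIDI 69); F4 at fret 15 → G#5 (MIDI 80).
69 − 80 = -11, so the two pitches are 11 semitones apart, with G#5 the higher.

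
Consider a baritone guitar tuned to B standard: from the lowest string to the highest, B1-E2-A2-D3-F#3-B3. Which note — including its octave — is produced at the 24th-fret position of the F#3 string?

The open F#3 string plus 24 semitones: F#–G–G#–A–…–E–F–F#.
The walk passes from B into C 2 times, so the octave number goes from 3 to 5.
(Equivalently spelled Gb5.)

F#5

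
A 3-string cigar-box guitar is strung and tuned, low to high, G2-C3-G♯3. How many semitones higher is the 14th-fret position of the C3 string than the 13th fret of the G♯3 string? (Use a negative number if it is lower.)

C3 at fret 14 → D4 (MIDI 62); G♯3 at fret 13 → A4 (MIDI 69).
62 − 69 = -7, so the two pitches are 7 semitones apart.

-7 semitones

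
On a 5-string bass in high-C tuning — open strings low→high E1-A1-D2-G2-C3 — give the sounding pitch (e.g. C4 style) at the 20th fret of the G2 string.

D#4

The open G2 string plus 20 semitones: G–G#–A–A#–…–C#–D–D#.
The walk passes from B into C 2 times, so the octave number goes from 2 to 4.
(Equivalently spelled Eb4.)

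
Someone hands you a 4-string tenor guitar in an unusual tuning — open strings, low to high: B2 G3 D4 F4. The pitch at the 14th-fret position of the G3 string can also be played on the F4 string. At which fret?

4

Fret 14 on G3 is MIDI 55 + 14 = 69 (A4). On the F4 string (open MIDI 65), that pitch is 69 − 65 = fret 4.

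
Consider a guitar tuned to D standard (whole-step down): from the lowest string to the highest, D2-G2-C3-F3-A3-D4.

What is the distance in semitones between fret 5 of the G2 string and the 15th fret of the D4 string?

G2 at fret 5 → C3 (MIDI 48); D4 at fret 15 → F5 (MIDI 77).
48 − 77 = -29, so the two pitches are 29 semitones apart, with F5 the higher.

29 semitones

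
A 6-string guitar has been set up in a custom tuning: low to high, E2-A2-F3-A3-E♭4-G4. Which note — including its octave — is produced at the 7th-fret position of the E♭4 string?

B♭4

Each fret is one semitone, so E♭4 + 7 = B♭4.
(Equivalently spelled A♯4.)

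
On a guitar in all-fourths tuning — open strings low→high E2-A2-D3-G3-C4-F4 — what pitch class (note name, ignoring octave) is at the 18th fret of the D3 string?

Each fret is one semitone, so D3 + 18 = G#.
(Equivalently spelled Ab.)

G#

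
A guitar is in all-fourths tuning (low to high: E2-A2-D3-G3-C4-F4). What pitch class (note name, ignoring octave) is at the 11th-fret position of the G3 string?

F#

The open G3 string plus 11 semitones: G–G#–A–A#–…–E–F–F#.
(Equivalently spelled Gb.)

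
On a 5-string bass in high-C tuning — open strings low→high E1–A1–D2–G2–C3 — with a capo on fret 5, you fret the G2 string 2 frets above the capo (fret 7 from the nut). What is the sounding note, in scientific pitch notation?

D3

The capo raises the open G2 by 5 semitones to C3; fretting 2 more gives G2 + 5 + 2 = G2 + 7 semitones = D3.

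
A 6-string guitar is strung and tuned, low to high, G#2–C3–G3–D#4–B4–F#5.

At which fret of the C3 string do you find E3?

4

E3 is 4 semitones above the open C3 (C–C#–D–D#–E), so it sits at fret 4.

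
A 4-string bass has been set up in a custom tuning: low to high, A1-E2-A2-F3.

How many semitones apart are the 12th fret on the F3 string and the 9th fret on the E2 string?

F3 at fret 12 → F4 (MIDI 65); E2 at fret 9 → D♭3 (MIDI 49).
65 − 49 = 16, so the two pitches are 16 semitones apart, with F4 the higher.

16 semitones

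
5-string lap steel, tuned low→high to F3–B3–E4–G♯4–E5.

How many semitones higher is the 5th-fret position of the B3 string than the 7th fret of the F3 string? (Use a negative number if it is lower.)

4 semitones

B3 at fret 5 → E4 (MIDI 64); F3 at fret 7 → C4 (MIDI 60).
64 − 60 = 4, so the two pitches are 4 semitones apart.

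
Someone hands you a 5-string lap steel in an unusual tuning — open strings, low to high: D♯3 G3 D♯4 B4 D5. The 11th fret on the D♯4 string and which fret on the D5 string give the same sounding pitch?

0

D♯4 at fret 11 is D♯4 + 11 semitones = D5.
The open D5 string is 11 semitones above the open D♯4, so the same pitch on the D5 string lies at fret 11 − 11 = 0.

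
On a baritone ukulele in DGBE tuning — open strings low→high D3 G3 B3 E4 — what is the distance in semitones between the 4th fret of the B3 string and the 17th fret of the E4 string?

B3 at fret 4 → D♯4 (MIDI 63); E4 at fret 17 → A5 (MIDI 81).
63 − 81 = -18, so the two pitches are 18 semitones apart, with A5 the higher.

18 semitones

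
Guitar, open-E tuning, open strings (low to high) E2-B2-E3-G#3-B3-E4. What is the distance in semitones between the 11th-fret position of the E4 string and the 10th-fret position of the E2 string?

25 semitones

E4 at fret 11 → D#5 (MIDI 75); E2 at fret 10 → D3 (MIDI 50).
75 − 50 = 25, so the two pitches are 25 semitones apart, with D#5 the higher.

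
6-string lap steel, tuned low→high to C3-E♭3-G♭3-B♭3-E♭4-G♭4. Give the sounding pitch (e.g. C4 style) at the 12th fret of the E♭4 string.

Each fret is one semitone, so E♭4 + 12 = E♭5.

E♭5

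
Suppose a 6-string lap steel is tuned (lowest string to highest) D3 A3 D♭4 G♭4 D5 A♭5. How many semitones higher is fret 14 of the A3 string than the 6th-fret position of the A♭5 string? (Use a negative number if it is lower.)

-15 semitones

A3 at fret 14 → B4 (MIDI 71); A♭5 at fret 6 → D6 (MIDI 86).
71 − 86 = -15, so the two pitches are 15 semitones apart.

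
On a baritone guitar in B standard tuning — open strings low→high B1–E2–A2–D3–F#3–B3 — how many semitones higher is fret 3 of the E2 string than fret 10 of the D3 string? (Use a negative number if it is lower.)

E2 at fret 3 → G2 (MIDI 43); D3 at fret 10 → C4 (MIDI 60).
43 − 60 = -17, so the two pitches are 17 semitones apart.

-17 semitones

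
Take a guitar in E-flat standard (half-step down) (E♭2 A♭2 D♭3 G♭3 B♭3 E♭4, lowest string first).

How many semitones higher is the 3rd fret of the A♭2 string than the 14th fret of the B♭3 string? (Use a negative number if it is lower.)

A♭2 at fret 3 → B2 (MIDI 47); B♭3 at fret 14 → C5 (MIDI 72).
47 − 72 = -25, so the two pitches are 25 semitones apart.

-25 semitones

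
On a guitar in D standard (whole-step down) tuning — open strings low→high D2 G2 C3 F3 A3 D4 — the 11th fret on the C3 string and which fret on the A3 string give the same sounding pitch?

Fret 11 on C3 is MIDI 48 + 11 = 59 (B3). On the A3 string (open MIDI 57), that pitch is 59 − 57 = fret 2.

2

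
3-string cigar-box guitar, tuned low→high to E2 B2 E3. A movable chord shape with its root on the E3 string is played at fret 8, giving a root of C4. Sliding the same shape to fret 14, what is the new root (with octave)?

F#4

Moving from fret 8 to fret 14 shifts the root by 6 semitones.
C4 up 6 semitones is F#4.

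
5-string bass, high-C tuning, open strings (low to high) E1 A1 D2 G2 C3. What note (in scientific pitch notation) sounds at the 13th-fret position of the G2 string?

The open G2 string plus 13 semitones: G–G#–A–A#–…–F#–G–G#.
The walk passes from B into C once, so the octave number goes from 2 to 3.
(Equivalently spelled Ab3.)

G#3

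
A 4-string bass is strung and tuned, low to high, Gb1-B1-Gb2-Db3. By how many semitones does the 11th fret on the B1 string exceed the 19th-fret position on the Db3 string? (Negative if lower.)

-22 semitones

B1 at fret 11 → Bb2 (MIDI 46); Db3 at fret 19 → Ab4 (MIDI 68).
46 − 68 = -22, so the two pitches are 22 semitones apart.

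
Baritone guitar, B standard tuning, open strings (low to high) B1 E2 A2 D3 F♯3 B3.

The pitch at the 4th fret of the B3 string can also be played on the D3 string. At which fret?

13

B3 at fret 4 is B3 + 4 semitones = D♯4.
The open D3 string is 9 semitones below the open B3, so the same pitch on the D3 string lies at fret 4 + 9 = 13.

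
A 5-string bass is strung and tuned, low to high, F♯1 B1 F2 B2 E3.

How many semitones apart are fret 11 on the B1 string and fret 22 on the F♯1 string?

6 semitones

B1 at fret 11 → A♯2 (MIDI 46); F♯1 at fret 22 → E3 (MIDI 52).
46 − 52 = -6, so the two pitches are 6 semitones apart, with E3 the higher.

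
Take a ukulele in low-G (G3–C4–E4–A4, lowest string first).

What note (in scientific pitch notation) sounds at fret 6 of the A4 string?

Each fret is one semitone, so A4 + 6 = D#5.

D#5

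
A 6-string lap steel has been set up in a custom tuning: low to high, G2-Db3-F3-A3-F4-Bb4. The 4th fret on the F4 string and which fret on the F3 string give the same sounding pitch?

16

Fret 4 on F4 is MIDI 65 + 4 = 69 (A4). On the F3 string (open MIDI 53), that pitch is 69 − 53 = fret 16.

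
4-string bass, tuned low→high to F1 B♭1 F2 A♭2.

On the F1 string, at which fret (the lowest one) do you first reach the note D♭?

8

From F1, count semitones up the chromatic scale until reaching D♭: F–Gb–G–Ab–A–Bb–B–C–Db — 8 steps.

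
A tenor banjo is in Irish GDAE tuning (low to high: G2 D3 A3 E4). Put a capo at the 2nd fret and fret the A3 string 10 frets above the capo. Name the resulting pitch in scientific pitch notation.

The capo raises the open A3 by 2 semitones to B3; fretting 10 more gives A3 + 2 + 10 = A3 + 12 semitones = A4.

A4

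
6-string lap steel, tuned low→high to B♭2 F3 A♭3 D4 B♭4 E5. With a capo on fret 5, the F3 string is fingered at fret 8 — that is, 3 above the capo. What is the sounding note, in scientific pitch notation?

D♭4

The capo raises the open F3 by 5 semitones to B♭3; fretting 3 more gives F3 + 5 + 3 = F3 + 8 semitones = D♭4.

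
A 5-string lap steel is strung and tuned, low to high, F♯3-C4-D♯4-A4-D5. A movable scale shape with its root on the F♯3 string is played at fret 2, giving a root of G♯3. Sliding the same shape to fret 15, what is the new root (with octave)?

A4

Moving from fret 2 to fret 15 shifts the root by 13 semitones.
G♯3 up 13 semitones is A4.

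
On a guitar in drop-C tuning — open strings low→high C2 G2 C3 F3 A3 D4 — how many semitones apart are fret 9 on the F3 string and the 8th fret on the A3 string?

F3 at fret 9 → D4 (MIDI 62); A3 at fret 8 → F4 (MIDI 65).
62 − 65 = -3, so the two pitches are 3 semitones apart, with F4 the higher.

3 semitones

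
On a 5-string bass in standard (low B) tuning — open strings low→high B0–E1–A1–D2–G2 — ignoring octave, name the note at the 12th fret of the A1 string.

A

Each fret is one semitone, so A1 + 12 = A.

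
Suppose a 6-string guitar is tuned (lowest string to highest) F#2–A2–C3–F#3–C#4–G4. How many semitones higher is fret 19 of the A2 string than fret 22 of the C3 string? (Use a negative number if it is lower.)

-6 semitones

A2 at fret 19 → E4 (MIDI 64); C3 at fret 22 → A#4 (MIDI 70).
64 − 70 = -6, so the two pitches are 6 semitones apart.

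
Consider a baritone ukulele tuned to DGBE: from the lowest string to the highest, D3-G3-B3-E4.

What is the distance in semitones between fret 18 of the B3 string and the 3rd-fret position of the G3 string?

19 semitones

B3 at fret 18 → F5 (MIDI 77); G3 at fret 3 → A#3 (MIDI 58).
77 − 58 = 19, so the two pitches are 19 semitones apart, with F5 the higher.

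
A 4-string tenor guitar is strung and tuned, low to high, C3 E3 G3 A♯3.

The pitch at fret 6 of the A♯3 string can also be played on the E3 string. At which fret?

12

A♯3 at fret 6 is A♯3 + 6 semitones = E4.
The open E3 string is 6 semitones below the open A♯3, so the same pitch on the E3 string lies at fret 6 + 6 = 12.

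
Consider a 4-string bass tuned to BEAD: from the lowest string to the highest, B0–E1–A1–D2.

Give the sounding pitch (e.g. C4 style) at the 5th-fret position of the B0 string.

E1

The open B0 string plus 5 semitones: B–C–C#–D–D#–E.
The walk passes from B into C once, so the octave number goes from 0 to 1.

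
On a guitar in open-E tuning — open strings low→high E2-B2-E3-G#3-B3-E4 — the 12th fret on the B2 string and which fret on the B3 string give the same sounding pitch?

0

Fret 12 on B2 is MIDI 47 + 12 = 59 (B3). On the B3 string (open MIDI 59), that pitch is 59 − 59 = fret 0.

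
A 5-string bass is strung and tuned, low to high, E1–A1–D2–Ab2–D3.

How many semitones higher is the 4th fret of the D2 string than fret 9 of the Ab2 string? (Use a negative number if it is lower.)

-11 semitones

D2 at fret 4 → Gb2 (MIDI 42); Ab2 at fret 9 → F3 (MIDI 53).
42 − 53 = -11, so the two pitches are 11 semitones apart.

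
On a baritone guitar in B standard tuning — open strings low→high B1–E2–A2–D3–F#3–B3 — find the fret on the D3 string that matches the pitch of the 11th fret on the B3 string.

20

Fret 11 on B3 is MIDI 59 + 11 = 70 (A#4). On the D3 string (open MIDI 50), that pitch is 70 − 50 = fret 20.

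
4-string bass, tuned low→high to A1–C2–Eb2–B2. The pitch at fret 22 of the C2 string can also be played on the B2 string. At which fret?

C2 at fret 22 is C2 + 22 semitones = Bb3.
The open B2 string is 11 semitones above the open C2, so the same pitch on the B2 string lies at fret 22 − 11 = 11.

11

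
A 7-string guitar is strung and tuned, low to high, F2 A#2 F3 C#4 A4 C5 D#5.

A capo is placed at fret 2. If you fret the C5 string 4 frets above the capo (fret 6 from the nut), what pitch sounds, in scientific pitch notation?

The capo raises the open C5 by 2 semitones to D5; fretting 4 more gives C5 + 2 + 4 = C5 + 6 semitones = F#5.
(Also written Gb.)

F#5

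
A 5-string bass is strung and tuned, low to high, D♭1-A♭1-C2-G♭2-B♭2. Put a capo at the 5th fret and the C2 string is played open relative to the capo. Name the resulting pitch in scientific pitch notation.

The capo raises the open C2 by 5 semitones to F2; fretting 0 more gives C2 + 5 + 0 = C2 + 5 semitones = F2.

F2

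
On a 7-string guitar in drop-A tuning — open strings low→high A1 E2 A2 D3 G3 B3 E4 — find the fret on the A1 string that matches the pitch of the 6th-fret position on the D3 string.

D3 at fret 6 is D3 + 6 semitones = G#3.
The open A1 string is 17 semitones below the open D3, so the same pitch on the A1 string lies at fret 6 + 17 = 23.

23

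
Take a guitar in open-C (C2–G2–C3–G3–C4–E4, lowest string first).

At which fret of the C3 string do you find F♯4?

F♯4 is 18 semitones above the open C3 (C–C#–D–D#–…–E–F–F#), so it sits at fret 18.

18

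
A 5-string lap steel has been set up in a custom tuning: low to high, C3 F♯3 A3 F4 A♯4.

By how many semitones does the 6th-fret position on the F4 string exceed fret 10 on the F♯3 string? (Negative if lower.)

7 semitones

F4 at fret 6 → B4 (MIDI 71); F♯3 at fret 10 → E4 (MIDI 64).
71 − 64 = 7, so the two pitches are 7 semitones apart.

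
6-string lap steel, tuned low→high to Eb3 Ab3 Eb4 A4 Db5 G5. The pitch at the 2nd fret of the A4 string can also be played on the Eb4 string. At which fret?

A4 at fret 2 is A4 + 2 semitones = B4.
The open Eb4 string is 6 semitones below the open A4, so the same pitch on the Eb4 string lies at fret 2 + 6 = 8.

8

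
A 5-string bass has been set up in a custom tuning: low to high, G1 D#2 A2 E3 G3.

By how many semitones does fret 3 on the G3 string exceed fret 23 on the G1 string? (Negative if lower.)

G3 at fret 3 → A#3 (MIDI 58); G1 at fret 23 → F#3 (MIDI 54).
58 − 54 = 4, so the two pitches are 4 semitones apart.

4 semitones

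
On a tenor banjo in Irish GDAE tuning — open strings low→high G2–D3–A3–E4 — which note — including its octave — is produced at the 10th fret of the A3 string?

The open A3 string plus 10 semitones: A–A#–B–C–…–F–F#–G.
The walk passes from B into C once, so the octave number goes from 3 to 4.

G4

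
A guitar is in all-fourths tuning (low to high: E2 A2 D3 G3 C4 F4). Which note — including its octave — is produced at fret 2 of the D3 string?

Each fret is one semitone, so D3 + 2 = E3.

E3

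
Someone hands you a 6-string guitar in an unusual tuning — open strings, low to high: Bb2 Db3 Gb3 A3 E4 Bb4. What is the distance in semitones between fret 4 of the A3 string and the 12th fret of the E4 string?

15 semitones

A3 at fret 4 → Db4 (MIDI 61); E4 at fret 12 → E5 (MIDI 76).
61 − 76 = -15, so the two pitches are 15 semitones apart, with E5 the higher.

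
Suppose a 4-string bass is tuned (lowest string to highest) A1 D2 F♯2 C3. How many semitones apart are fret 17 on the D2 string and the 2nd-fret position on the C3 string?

5 semitones

D2 at fret 17 → G3 (MIDI 55); C3 at fret 2 → D3 (MIDI 50).
55 − 50 = 5, so the two pitches are 5 semitones apart, with G3 the higher.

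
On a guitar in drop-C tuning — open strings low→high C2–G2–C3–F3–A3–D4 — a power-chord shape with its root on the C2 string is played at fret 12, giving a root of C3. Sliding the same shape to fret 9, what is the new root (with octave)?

Moving from fret 12 to fret 9 shifts the root by -3 semitones.
C3 down 3 semitones is A2.

A2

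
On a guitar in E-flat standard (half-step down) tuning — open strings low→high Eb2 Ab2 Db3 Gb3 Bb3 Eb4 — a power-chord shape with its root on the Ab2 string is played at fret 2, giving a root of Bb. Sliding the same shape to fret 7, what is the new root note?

Eb

Moving from fret 2 to fret 7 shifts the root by 5 semitones.
Bb up 5 semitones is Eb.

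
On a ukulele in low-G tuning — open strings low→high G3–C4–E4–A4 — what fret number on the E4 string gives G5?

G5 is 15 semitones above the open E4 (E–F–F#–G–…–F–F#–G), so it sits at fret 15.

15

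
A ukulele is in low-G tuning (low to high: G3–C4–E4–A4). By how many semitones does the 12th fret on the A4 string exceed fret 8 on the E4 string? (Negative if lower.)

A4 at fret 12 → A5 (MIDI 81); E4 at fret 8 → C5 (MIDI 72).
81 − 72 = 9, so the two pitches are 9 semitones apart.

9 semitones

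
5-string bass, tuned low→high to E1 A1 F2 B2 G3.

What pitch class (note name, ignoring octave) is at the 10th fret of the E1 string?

The open E1 string plus 10 semitones: E–F–Gb–G–…–C–Db–D.

D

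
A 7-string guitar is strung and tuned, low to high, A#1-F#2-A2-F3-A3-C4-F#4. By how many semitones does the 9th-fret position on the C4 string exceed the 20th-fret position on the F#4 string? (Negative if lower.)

C4 at fret 9 → A4 (MIDI 69); F#4 at fret 20 → D6 (MIDI 86).
69 − 86 = -17, so the two pitches are 17 semitones apart.

-17 semitones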